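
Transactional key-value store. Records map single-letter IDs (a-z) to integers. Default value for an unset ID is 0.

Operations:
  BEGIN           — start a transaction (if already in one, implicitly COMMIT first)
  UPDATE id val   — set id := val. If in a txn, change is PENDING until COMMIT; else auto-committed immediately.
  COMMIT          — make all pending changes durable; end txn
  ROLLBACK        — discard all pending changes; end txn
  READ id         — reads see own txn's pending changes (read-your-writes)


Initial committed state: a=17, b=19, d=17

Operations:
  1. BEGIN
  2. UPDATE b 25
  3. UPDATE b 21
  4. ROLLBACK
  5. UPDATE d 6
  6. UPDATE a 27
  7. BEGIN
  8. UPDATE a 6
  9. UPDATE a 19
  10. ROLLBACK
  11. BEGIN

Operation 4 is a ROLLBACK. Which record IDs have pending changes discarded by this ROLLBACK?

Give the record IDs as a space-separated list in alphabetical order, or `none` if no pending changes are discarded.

Answer: b

Derivation:
Initial committed: {a=17, b=19, d=17}
Op 1: BEGIN: in_txn=True, pending={}
Op 2: UPDATE b=25 (pending; pending now {b=25})
Op 3: UPDATE b=21 (pending; pending now {b=21})
Op 4: ROLLBACK: discarded pending ['b']; in_txn=False
Op 5: UPDATE d=6 (auto-commit; committed d=6)
Op 6: UPDATE a=27 (auto-commit; committed a=27)
Op 7: BEGIN: in_txn=True, pending={}
Op 8: UPDATE a=6 (pending; pending now {a=6})
Op 9: UPDATE a=19 (pending; pending now {a=19})
Op 10: ROLLBACK: discarded pending ['a']; in_txn=False
Op 11: BEGIN: in_txn=True, pending={}
ROLLBACK at op 4 discards: ['b']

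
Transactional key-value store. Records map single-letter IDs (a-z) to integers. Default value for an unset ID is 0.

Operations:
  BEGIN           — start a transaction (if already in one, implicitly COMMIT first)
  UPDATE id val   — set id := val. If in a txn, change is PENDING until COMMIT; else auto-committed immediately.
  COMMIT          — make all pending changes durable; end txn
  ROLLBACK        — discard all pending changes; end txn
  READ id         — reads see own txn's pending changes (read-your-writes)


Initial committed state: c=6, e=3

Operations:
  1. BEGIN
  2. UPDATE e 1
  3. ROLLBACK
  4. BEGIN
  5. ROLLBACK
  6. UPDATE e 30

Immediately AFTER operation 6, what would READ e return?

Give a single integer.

Answer: 30

Derivation:
Initial committed: {c=6, e=3}
Op 1: BEGIN: in_txn=True, pending={}
Op 2: UPDATE e=1 (pending; pending now {e=1})
Op 3: ROLLBACK: discarded pending ['e']; in_txn=False
Op 4: BEGIN: in_txn=True, pending={}
Op 5: ROLLBACK: discarded pending []; in_txn=False
Op 6: UPDATE e=30 (auto-commit; committed e=30)
After op 6: visible(e) = 30 (pending={}, committed={c=6, e=30})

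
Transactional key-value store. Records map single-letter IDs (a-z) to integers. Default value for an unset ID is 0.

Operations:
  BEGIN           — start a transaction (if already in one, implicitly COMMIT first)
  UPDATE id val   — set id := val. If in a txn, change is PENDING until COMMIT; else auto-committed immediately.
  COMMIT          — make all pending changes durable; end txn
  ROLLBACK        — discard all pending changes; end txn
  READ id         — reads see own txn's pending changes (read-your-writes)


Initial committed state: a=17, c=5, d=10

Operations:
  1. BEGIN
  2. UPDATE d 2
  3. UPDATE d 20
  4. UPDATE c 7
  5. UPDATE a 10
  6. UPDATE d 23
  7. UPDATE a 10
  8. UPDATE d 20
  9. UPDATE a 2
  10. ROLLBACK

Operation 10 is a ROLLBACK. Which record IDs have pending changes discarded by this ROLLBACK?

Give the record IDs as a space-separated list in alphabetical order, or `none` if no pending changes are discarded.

Answer: a c d

Derivation:
Initial committed: {a=17, c=5, d=10}
Op 1: BEGIN: in_txn=True, pending={}
Op 2: UPDATE d=2 (pending; pending now {d=2})
Op 3: UPDATE d=20 (pending; pending now {d=20})
Op 4: UPDATE c=7 (pending; pending now {c=7, d=20})
Op 5: UPDATE a=10 (pending; pending now {a=10, c=7, d=20})
Op 6: UPDATE d=23 (pending; pending now {a=10, c=7, d=23})
Op 7: UPDATE a=10 (pending; pending now {a=10, c=7, d=23})
Op 8: UPDATE d=20 (pending; pending now {a=10, c=7, d=20})
Op 9: UPDATE a=2 (pending; pending now {a=2, c=7, d=20})
Op 10: ROLLBACK: discarded pending ['a', 'c', 'd']; in_txn=False
ROLLBACK at op 10 discards: ['a', 'c', 'd']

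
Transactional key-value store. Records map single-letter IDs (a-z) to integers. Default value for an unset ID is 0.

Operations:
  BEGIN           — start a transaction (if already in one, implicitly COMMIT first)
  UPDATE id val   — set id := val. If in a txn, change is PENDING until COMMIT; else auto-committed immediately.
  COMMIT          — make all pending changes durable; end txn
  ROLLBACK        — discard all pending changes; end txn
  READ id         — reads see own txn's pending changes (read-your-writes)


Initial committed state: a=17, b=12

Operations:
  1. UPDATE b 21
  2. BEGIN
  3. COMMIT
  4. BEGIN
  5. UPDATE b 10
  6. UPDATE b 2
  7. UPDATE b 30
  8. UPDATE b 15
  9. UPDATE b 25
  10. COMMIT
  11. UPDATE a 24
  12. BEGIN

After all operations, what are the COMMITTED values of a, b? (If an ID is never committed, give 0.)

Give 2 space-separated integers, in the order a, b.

Initial committed: {a=17, b=12}
Op 1: UPDATE b=21 (auto-commit; committed b=21)
Op 2: BEGIN: in_txn=True, pending={}
Op 3: COMMIT: merged [] into committed; committed now {a=17, b=21}
Op 4: BEGIN: in_txn=True, pending={}
Op 5: UPDATE b=10 (pending; pending now {b=10})
Op 6: UPDATE b=2 (pending; pending now {b=2})
Op 7: UPDATE b=30 (pending; pending now {b=30})
Op 8: UPDATE b=15 (pending; pending now {b=15})
Op 9: UPDATE b=25 (pending; pending now {b=25})
Op 10: COMMIT: merged ['b'] into committed; committed now {a=17, b=25}
Op 11: UPDATE a=24 (auto-commit; committed a=24)
Op 12: BEGIN: in_txn=True, pending={}
Final committed: {a=24, b=25}

Answer: 24 25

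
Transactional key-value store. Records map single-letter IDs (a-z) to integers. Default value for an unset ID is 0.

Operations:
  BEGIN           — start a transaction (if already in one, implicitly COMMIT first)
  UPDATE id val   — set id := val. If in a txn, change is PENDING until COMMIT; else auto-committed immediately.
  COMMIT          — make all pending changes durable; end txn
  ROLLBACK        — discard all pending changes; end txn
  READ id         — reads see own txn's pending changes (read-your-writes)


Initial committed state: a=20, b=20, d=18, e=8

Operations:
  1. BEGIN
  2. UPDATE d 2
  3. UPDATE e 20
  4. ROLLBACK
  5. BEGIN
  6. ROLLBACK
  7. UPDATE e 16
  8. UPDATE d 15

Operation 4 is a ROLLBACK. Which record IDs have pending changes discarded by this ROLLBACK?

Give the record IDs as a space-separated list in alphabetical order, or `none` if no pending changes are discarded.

Answer: d e

Derivation:
Initial committed: {a=20, b=20, d=18, e=8}
Op 1: BEGIN: in_txn=True, pending={}
Op 2: UPDATE d=2 (pending; pending now {d=2})
Op 3: UPDATE e=20 (pending; pending now {d=2, e=20})
Op 4: ROLLBACK: discarded pending ['d', 'e']; in_txn=False
Op 5: BEGIN: in_txn=True, pending={}
Op 6: ROLLBACK: discarded pending []; in_txn=False
Op 7: UPDATE e=16 (auto-commit; committed e=16)
Op 8: UPDATE d=15 (auto-commit; committed d=15)
ROLLBACK at op 4 discards: ['d', 'e']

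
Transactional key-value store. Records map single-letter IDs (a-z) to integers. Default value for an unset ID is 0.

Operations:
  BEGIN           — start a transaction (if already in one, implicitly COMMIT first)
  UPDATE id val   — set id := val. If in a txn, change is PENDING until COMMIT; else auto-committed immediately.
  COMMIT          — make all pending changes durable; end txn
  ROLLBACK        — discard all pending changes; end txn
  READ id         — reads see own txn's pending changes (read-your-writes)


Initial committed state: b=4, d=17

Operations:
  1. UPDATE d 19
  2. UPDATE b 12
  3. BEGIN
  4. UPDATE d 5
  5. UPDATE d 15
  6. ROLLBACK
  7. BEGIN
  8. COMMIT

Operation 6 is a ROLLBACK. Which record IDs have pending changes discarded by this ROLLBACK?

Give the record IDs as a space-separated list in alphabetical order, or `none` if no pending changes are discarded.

Initial committed: {b=4, d=17}
Op 1: UPDATE d=19 (auto-commit; committed d=19)
Op 2: UPDATE b=12 (auto-commit; committed b=12)
Op 3: BEGIN: in_txn=True, pending={}
Op 4: UPDATE d=5 (pending; pending now {d=5})
Op 5: UPDATE d=15 (pending; pending now {d=15})
Op 6: ROLLBACK: discarded pending ['d']; in_txn=False
Op 7: BEGIN: in_txn=True, pending={}
Op 8: COMMIT: merged [] into committed; committed now {b=12, d=19}
ROLLBACK at op 6 discards: ['d']

Answer: d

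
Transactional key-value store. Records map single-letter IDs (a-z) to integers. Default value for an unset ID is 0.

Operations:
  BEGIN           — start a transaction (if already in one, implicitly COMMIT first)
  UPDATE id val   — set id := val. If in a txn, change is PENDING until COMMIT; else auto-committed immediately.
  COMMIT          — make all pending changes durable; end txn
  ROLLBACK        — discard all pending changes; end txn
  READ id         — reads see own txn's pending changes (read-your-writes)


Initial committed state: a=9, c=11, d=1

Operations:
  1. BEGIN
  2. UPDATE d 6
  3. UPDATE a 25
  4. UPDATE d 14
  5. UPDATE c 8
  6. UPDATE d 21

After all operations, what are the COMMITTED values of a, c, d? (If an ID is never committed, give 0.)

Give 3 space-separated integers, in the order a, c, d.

Answer: 9 11 1

Derivation:
Initial committed: {a=9, c=11, d=1}
Op 1: BEGIN: in_txn=True, pending={}
Op 2: UPDATE d=6 (pending; pending now {d=6})
Op 3: UPDATE a=25 (pending; pending now {a=25, d=6})
Op 4: UPDATE d=14 (pending; pending now {a=25, d=14})
Op 5: UPDATE c=8 (pending; pending now {a=25, c=8, d=14})
Op 6: UPDATE d=21 (pending; pending now {a=25, c=8, d=21})
Final committed: {a=9, c=11, d=1}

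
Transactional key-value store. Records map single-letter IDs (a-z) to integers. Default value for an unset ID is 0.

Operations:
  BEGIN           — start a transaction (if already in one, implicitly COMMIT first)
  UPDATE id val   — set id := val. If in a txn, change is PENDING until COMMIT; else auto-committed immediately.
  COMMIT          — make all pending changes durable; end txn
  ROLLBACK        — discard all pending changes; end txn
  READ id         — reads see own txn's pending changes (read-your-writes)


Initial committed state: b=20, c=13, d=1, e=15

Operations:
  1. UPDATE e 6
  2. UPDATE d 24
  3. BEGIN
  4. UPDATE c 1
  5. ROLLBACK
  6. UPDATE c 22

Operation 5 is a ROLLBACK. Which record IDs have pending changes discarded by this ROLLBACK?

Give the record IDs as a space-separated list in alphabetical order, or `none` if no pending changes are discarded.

Answer: c

Derivation:
Initial committed: {b=20, c=13, d=1, e=15}
Op 1: UPDATE e=6 (auto-commit; committed e=6)
Op 2: UPDATE d=24 (auto-commit; committed d=24)
Op 3: BEGIN: in_txn=True, pending={}
Op 4: UPDATE c=1 (pending; pending now {c=1})
Op 5: ROLLBACK: discarded pending ['c']; in_txn=False
Op 6: UPDATE c=22 (auto-commit; committed c=22)
ROLLBACK at op 5 discards: ['c']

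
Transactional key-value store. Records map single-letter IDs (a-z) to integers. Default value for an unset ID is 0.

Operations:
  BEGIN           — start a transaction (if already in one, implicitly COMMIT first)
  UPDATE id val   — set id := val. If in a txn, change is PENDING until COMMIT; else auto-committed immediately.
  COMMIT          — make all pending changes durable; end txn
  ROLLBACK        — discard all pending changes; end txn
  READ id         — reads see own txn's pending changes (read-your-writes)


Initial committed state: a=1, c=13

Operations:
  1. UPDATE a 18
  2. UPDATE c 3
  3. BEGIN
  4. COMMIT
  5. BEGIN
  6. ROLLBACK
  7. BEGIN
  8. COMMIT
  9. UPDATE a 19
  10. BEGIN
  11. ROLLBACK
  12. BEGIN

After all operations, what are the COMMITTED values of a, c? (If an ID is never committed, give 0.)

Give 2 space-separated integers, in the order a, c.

Initial committed: {a=1, c=13}
Op 1: UPDATE a=18 (auto-commit; committed a=18)
Op 2: UPDATE c=3 (auto-commit; committed c=3)
Op 3: BEGIN: in_txn=True, pending={}
Op 4: COMMIT: merged [] into committed; committed now {a=18, c=3}
Op 5: BEGIN: in_txn=True, pending={}
Op 6: ROLLBACK: discarded pending []; in_txn=False
Op 7: BEGIN: in_txn=True, pending={}
Op 8: COMMIT: merged [] into committed; committed now {a=18, c=3}
Op 9: UPDATE a=19 (auto-commit; committed a=19)
Op 10: BEGIN: in_txn=True, pending={}
Op 11: ROLLBACK: discarded pending []; in_txn=False
Op 12: BEGIN: in_txn=True, pending={}
Final committed: {a=19, c=3}

Answer: 19 3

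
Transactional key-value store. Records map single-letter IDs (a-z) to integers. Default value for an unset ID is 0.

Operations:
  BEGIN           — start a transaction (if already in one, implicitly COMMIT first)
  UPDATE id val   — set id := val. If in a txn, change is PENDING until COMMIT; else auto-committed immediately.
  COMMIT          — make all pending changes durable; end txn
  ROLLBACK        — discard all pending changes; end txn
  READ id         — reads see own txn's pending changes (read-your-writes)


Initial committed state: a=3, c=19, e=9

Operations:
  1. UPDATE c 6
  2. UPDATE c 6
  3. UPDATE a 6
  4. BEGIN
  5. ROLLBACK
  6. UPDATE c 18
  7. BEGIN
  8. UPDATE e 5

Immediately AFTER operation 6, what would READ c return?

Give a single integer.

Answer: 18

Derivation:
Initial committed: {a=3, c=19, e=9}
Op 1: UPDATE c=6 (auto-commit; committed c=6)
Op 2: UPDATE c=6 (auto-commit; committed c=6)
Op 3: UPDATE a=6 (auto-commit; committed a=6)
Op 4: BEGIN: in_txn=True, pending={}
Op 5: ROLLBACK: discarded pending []; in_txn=False
Op 6: UPDATE c=18 (auto-commit; committed c=18)
After op 6: visible(c) = 18 (pending={}, committed={a=6, c=18, e=9})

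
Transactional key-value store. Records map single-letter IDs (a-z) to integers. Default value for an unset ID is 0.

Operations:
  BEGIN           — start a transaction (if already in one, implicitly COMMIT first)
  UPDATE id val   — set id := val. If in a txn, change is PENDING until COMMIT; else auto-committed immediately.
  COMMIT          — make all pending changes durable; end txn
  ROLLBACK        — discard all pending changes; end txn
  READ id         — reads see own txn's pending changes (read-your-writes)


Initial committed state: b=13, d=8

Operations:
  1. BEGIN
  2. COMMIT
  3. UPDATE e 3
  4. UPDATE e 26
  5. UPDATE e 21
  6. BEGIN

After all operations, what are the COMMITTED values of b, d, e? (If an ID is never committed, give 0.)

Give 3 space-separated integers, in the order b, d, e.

Answer: 13 8 21

Derivation:
Initial committed: {b=13, d=8}
Op 1: BEGIN: in_txn=True, pending={}
Op 2: COMMIT: merged [] into committed; committed now {b=13, d=8}
Op 3: UPDATE e=3 (auto-commit; committed e=3)
Op 4: UPDATE e=26 (auto-commit; committed e=26)
Op 5: UPDATE e=21 (auto-commit; committed e=21)
Op 6: BEGIN: in_txn=True, pending={}
Final committed: {b=13, d=8, e=21}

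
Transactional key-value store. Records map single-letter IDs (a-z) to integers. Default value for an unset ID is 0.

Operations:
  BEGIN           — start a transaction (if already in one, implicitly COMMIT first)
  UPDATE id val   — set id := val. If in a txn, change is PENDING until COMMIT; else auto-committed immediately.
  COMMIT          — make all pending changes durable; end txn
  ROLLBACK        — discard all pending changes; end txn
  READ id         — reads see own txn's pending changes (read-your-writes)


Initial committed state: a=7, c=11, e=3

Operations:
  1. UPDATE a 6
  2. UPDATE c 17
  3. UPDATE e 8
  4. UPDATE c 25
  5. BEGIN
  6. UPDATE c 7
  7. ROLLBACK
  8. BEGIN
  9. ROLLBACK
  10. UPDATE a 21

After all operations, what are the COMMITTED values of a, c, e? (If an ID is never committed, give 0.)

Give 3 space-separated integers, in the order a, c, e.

Answer: 21 25 8

Derivation:
Initial committed: {a=7, c=11, e=3}
Op 1: UPDATE a=6 (auto-commit; committed a=6)
Op 2: UPDATE c=17 (auto-commit; committed c=17)
Op 3: UPDATE e=8 (auto-commit; committed e=8)
Op 4: UPDATE c=25 (auto-commit; committed c=25)
Op 5: BEGIN: in_txn=True, pending={}
Op 6: UPDATE c=7 (pending; pending now {c=7})
Op 7: ROLLBACK: discarded pending ['c']; in_txn=False
Op 8: BEGIN: in_txn=True, pending={}
Op 9: ROLLBACK: discarded pending []; in_txn=False
Op 10: UPDATE a=21 (auto-commit; committed a=21)
Final committed: {a=21, c=25, e=8}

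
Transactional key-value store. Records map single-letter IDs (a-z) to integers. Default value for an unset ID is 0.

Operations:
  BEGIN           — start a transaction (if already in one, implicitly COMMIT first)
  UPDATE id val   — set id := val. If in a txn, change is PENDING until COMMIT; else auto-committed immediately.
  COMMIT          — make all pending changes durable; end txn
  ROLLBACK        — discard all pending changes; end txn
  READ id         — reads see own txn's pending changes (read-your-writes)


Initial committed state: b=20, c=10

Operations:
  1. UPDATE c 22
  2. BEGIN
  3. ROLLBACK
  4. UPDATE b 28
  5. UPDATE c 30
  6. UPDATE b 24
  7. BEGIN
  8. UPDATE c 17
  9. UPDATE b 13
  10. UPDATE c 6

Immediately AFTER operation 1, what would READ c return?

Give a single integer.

Initial committed: {b=20, c=10}
Op 1: UPDATE c=22 (auto-commit; committed c=22)
After op 1: visible(c) = 22 (pending={}, committed={b=20, c=22})

Answer: 22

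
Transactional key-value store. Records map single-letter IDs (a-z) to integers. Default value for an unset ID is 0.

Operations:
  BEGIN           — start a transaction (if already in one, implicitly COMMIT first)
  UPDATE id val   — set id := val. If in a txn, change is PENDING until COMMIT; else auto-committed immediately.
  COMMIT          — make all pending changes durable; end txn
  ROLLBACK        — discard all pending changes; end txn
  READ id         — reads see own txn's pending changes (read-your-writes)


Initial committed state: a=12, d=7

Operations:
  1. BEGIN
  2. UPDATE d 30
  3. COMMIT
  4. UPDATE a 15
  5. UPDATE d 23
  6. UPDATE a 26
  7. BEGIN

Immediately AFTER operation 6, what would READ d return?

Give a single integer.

Initial committed: {a=12, d=7}
Op 1: BEGIN: in_txn=True, pending={}
Op 2: UPDATE d=30 (pending; pending now {d=30})
Op 3: COMMIT: merged ['d'] into committed; committed now {a=12, d=30}
Op 4: UPDATE a=15 (auto-commit; committed a=15)
Op 5: UPDATE d=23 (auto-commit; committed d=23)
Op 6: UPDATE a=26 (auto-commit; committed a=26)
After op 6: visible(d) = 23 (pending={}, committed={a=26, d=23})

Answer: 23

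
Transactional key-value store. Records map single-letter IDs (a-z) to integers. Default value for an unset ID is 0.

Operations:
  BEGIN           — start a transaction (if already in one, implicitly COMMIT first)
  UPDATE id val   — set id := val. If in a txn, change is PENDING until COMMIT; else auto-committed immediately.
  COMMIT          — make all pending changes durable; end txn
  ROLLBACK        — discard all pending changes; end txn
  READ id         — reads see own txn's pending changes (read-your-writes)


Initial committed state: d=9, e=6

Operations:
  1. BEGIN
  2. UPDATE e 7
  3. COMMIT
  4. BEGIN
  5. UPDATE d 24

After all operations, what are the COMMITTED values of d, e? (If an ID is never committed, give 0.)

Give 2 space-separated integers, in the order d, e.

Answer: 9 7

Derivation:
Initial committed: {d=9, e=6}
Op 1: BEGIN: in_txn=True, pending={}
Op 2: UPDATE e=7 (pending; pending now {e=7})
Op 3: COMMIT: merged ['e'] into committed; committed now {d=9, e=7}
Op 4: BEGIN: in_txn=True, pending={}
Op 5: UPDATE d=24 (pending; pending now {d=24})
Final committed: {d=9, e=7}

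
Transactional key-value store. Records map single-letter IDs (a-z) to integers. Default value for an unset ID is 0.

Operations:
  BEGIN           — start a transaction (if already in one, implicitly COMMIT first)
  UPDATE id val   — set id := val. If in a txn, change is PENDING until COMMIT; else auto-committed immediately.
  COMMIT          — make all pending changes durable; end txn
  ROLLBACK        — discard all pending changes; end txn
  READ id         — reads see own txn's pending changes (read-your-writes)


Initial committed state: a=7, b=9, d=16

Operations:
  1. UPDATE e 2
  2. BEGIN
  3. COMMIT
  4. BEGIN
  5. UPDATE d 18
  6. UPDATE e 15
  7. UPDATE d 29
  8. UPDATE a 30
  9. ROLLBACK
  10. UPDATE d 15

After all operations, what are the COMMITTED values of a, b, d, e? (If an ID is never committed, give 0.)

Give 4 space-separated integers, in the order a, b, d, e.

Initial committed: {a=7, b=9, d=16}
Op 1: UPDATE e=2 (auto-commit; committed e=2)
Op 2: BEGIN: in_txn=True, pending={}
Op 3: COMMIT: merged [] into committed; committed now {a=7, b=9, d=16, e=2}
Op 4: BEGIN: in_txn=True, pending={}
Op 5: UPDATE d=18 (pending; pending now {d=18})
Op 6: UPDATE e=15 (pending; pending now {d=18, e=15})
Op 7: UPDATE d=29 (pending; pending now {d=29, e=15})
Op 8: UPDATE a=30 (pending; pending now {a=30, d=29, e=15})
Op 9: ROLLBACK: discarded pending ['a', 'd', 'e']; in_txn=False
Op 10: UPDATE d=15 (auto-commit; committed d=15)
Final committed: {a=7, b=9, d=15, e=2}

Answer: 7 9 15 2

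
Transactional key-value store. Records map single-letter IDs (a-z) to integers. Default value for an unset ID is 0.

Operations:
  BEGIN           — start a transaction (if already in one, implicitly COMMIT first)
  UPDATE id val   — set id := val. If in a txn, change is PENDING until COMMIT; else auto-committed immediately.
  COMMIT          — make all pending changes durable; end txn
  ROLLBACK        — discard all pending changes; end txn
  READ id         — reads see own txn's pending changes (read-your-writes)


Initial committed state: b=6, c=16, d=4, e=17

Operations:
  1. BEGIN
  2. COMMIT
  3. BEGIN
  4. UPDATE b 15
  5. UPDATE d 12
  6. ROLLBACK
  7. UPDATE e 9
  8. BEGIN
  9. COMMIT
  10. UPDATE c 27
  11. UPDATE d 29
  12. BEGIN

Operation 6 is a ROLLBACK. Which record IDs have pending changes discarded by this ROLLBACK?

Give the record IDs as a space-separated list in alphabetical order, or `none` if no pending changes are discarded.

Initial committed: {b=6, c=16, d=4, e=17}
Op 1: BEGIN: in_txn=True, pending={}
Op 2: COMMIT: merged [] into committed; committed now {b=6, c=16, d=4, e=17}
Op 3: BEGIN: in_txn=True, pending={}
Op 4: UPDATE b=15 (pending; pending now {b=15})
Op 5: UPDATE d=12 (pending; pending now {b=15, d=12})
Op 6: ROLLBACK: discarded pending ['b', 'd']; in_txn=False
Op 7: UPDATE e=9 (auto-commit; committed e=9)
Op 8: BEGIN: in_txn=True, pending={}
Op 9: COMMIT: merged [] into committed; committed now {b=6, c=16, d=4, e=9}
Op 10: UPDATE c=27 (auto-commit; committed c=27)
Op 11: UPDATE d=29 (auto-commit; committed d=29)
Op 12: BEGIN: in_txn=True, pending={}
ROLLBACK at op 6 discards: ['b', 'd']

Answer: b d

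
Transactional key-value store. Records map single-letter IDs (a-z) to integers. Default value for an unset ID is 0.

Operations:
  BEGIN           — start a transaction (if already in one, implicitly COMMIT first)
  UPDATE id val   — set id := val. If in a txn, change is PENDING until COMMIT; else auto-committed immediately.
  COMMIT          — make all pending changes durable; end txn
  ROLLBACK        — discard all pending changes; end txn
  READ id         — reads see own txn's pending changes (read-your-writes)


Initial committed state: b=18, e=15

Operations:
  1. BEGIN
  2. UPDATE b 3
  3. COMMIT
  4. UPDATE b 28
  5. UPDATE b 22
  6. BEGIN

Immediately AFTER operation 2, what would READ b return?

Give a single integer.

Answer: 3

Derivation:
Initial committed: {b=18, e=15}
Op 1: BEGIN: in_txn=True, pending={}
Op 2: UPDATE b=3 (pending; pending now {b=3})
After op 2: visible(b) = 3 (pending={b=3}, committed={b=18, e=15})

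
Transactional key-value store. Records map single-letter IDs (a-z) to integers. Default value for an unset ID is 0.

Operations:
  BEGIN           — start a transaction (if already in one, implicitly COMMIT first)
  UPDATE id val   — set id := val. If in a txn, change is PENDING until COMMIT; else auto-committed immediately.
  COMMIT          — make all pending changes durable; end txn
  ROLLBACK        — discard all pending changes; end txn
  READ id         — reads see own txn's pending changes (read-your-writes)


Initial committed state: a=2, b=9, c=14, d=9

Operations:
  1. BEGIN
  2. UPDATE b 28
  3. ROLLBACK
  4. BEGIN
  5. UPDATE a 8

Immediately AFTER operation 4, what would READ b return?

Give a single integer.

Initial committed: {a=2, b=9, c=14, d=9}
Op 1: BEGIN: in_txn=True, pending={}
Op 2: UPDATE b=28 (pending; pending now {b=28})
Op 3: ROLLBACK: discarded pending ['b']; in_txn=False
Op 4: BEGIN: in_txn=True, pending={}
After op 4: visible(b) = 9 (pending={}, committed={a=2, b=9, c=14, d=9})

Answer: 9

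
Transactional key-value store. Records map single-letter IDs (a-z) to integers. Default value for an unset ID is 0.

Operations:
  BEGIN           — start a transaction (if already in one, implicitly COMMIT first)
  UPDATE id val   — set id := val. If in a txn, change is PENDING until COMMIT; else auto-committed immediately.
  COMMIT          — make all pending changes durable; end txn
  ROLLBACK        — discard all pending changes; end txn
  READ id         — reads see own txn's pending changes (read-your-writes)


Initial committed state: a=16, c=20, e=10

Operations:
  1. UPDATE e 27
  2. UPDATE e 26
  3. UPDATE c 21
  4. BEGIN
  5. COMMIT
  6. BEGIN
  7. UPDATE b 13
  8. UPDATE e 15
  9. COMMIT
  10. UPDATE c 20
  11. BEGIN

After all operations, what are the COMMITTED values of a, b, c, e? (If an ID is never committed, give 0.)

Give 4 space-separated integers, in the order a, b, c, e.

Initial committed: {a=16, c=20, e=10}
Op 1: UPDATE e=27 (auto-commit; committed e=27)
Op 2: UPDATE e=26 (auto-commit; committed e=26)
Op 3: UPDATE c=21 (auto-commit; committed c=21)
Op 4: BEGIN: in_txn=True, pending={}
Op 5: COMMIT: merged [] into committed; committed now {a=16, c=21, e=26}
Op 6: BEGIN: in_txn=True, pending={}
Op 7: UPDATE b=13 (pending; pending now {b=13})
Op 8: UPDATE e=15 (pending; pending now {b=13, e=15})
Op 9: COMMIT: merged ['b', 'e'] into committed; committed now {a=16, b=13, c=21, e=15}
Op 10: UPDATE c=20 (auto-commit; committed c=20)
Op 11: BEGIN: in_txn=True, pending={}
Final committed: {a=16, b=13, c=20, e=15}

Answer: 16 13 20 15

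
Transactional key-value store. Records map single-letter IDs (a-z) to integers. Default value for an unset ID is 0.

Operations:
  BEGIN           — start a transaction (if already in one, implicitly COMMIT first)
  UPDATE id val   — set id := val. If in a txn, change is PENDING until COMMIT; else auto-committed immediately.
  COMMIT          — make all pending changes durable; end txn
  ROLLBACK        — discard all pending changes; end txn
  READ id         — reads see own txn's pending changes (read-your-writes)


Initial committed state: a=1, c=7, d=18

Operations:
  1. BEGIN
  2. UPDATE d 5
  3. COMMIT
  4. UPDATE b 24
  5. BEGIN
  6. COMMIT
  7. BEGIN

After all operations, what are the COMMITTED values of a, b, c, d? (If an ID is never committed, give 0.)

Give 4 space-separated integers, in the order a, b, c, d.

Answer: 1 24 7 5

Derivation:
Initial committed: {a=1, c=7, d=18}
Op 1: BEGIN: in_txn=True, pending={}
Op 2: UPDATE d=5 (pending; pending now {d=5})
Op 3: COMMIT: merged ['d'] into committed; committed now {a=1, c=7, d=5}
Op 4: UPDATE b=24 (auto-commit; committed b=24)
Op 5: BEGIN: in_txn=True, pending={}
Op 6: COMMIT: merged [] into committed; committed now {a=1, b=24, c=7, d=5}
Op 7: BEGIN: in_txn=True, pending={}
Final committed: {a=1, b=24, c=7, d=5}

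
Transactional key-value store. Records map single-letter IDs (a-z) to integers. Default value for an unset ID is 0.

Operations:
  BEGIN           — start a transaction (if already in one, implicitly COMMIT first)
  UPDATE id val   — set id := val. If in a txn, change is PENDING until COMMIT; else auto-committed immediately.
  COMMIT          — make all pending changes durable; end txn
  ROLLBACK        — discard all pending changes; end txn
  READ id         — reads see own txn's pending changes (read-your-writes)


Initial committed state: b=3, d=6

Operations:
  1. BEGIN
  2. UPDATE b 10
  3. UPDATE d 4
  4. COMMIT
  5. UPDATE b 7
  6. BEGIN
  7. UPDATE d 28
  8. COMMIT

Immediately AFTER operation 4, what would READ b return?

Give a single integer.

Answer: 10

Derivation:
Initial committed: {b=3, d=6}
Op 1: BEGIN: in_txn=True, pending={}
Op 2: UPDATE b=10 (pending; pending now {b=10})
Op 3: UPDATE d=4 (pending; pending now {b=10, d=4})
Op 4: COMMIT: merged ['b', 'd'] into committed; committed now {b=10, d=4}
After op 4: visible(b) = 10 (pending={}, committed={b=10, d=4})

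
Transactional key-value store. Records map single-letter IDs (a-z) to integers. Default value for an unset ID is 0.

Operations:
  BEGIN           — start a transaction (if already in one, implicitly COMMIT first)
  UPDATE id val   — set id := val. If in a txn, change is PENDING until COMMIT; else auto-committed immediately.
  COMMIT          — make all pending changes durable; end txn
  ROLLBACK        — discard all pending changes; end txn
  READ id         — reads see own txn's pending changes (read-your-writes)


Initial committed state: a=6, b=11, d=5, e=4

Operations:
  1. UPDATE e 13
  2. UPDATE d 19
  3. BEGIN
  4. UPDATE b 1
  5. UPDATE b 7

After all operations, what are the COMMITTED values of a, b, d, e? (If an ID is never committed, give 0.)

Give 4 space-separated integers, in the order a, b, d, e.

Initial committed: {a=6, b=11, d=5, e=4}
Op 1: UPDATE e=13 (auto-commit; committed e=13)
Op 2: UPDATE d=19 (auto-commit; committed d=19)
Op 3: BEGIN: in_txn=True, pending={}
Op 4: UPDATE b=1 (pending; pending now {b=1})
Op 5: UPDATE b=7 (pending; pending now {b=7})
Final committed: {a=6, b=11, d=19, e=13}

Answer: 6 11 19 13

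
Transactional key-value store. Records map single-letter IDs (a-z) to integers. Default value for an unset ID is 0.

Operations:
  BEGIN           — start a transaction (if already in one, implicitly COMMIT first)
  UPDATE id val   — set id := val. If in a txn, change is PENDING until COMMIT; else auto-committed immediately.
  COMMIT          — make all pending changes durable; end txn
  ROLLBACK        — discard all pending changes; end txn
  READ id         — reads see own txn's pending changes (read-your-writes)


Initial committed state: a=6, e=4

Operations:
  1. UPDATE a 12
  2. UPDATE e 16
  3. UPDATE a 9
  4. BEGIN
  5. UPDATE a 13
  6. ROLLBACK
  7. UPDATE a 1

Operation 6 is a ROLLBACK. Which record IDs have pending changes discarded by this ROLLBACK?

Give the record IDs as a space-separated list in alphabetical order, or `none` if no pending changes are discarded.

Initial committed: {a=6, e=4}
Op 1: UPDATE a=12 (auto-commit; committed a=12)
Op 2: UPDATE e=16 (auto-commit; committed e=16)
Op 3: UPDATE a=9 (auto-commit; committed a=9)
Op 4: BEGIN: in_txn=True, pending={}
Op 5: UPDATE a=13 (pending; pending now {a=13})
Op 6: ROLLBACK: discarded pending ['a']; in_txn=False
Op 7: UPDATE a=1 (auto-commit; committed a=1)
ROLLBACK at op 6 discards: ['a']

Answer: a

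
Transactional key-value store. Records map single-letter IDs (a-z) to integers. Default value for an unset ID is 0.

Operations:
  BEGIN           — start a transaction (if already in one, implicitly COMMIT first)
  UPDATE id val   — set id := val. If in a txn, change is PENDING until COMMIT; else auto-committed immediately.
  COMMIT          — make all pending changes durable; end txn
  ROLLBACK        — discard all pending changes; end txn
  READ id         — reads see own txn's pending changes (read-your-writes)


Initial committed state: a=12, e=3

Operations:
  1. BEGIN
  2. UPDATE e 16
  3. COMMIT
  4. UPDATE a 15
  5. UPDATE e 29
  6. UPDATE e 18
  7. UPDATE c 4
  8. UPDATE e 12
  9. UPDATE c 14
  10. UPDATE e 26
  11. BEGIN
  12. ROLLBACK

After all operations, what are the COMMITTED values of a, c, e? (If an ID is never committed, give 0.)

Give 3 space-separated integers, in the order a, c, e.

Initial committed: {a=12, e=3}
Op 1: BEGIN: in_txn=True, pending={}
Op 2: UPDATE e=16 (pending; pending now {e=16})
Op 3: COMMIT: merged ['e'] into committed; committed now {a=12, e=16}
Op 4: UPDATE a=15 (auto-commit; committed a=15)
Op 5: UPDATE e=29 (auto-commit; committed e=29)
Op 6: UPDATE e=18 (auto-commit; committed e=18)
Op 7: UPDATE c=4 (auto-commit; committed c=4)
Op 8: UPDATE e=12 (auto-commit; committed e=12)
Op 9: UPDATE c=14 (auto-commit; committed c=14)
Op 10: UPDATE e=26 (auto-commit; committed e=26)
Op 11: BEGIN: in_txn=True, pending={}
Op 12: ROLLBACK: discarded pending []; in_txn=False
Final committed: {a=15, c=14, e=26}

Answer: 15 14 26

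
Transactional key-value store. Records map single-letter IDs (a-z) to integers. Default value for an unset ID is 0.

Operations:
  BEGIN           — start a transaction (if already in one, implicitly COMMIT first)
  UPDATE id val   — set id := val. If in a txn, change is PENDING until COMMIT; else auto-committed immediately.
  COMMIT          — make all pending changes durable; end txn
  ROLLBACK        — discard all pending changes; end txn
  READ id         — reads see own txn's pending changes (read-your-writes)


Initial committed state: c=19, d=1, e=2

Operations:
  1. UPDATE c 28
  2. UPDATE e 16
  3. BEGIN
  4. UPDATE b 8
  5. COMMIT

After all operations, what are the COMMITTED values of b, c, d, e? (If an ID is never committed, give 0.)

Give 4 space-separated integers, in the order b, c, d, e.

Answer: 8 28 1 16

Derivation:
Initial committed: {c=19, d=1, e=2}
Op 1: UPDATE c=28 (auto-commit; committed c=28)
Op 2: UPDATE e=16 (auto-commit; committed e=16)
Op 3: BEGIN: in_txn=True, pending={}
Op 4: UPDATE b=8 (pending; pending now {b=8})
Op 5: COMMIT: merged ['b'] into committed; committed now {b=8, c=28, d=1, e=16}
Final committed: {b=8, c=28, d=1, e=16}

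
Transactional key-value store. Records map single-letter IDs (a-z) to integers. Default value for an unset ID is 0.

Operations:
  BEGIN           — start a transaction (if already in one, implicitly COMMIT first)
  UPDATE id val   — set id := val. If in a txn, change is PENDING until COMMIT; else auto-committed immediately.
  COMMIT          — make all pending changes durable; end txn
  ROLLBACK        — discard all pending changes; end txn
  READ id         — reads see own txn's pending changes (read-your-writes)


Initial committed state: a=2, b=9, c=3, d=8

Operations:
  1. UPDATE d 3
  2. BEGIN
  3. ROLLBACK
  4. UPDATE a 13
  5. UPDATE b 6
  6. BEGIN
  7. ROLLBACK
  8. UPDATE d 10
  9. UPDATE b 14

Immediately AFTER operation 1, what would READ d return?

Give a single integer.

Initial committed: {a=2, b=9, c=3, d=8}
Op 1: UPDATE d=3 (auto-commit; committed d=3)
After op 1: visible(d) = 3 (pending={}, committed={a=2, b=9, c=3, d=3})

Answer: 3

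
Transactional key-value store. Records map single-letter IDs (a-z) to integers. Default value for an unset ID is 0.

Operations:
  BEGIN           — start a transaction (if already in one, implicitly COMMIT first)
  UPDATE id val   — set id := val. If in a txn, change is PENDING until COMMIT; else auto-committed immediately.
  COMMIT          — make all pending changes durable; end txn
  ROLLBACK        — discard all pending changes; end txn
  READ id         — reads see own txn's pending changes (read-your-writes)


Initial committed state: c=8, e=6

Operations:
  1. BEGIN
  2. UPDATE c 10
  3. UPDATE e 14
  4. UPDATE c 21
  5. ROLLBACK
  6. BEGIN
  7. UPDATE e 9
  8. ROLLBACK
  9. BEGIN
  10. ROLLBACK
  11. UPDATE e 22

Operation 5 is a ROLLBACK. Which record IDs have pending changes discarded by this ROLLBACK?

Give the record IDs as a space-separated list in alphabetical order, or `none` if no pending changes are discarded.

Answer: c e

Derivation:
Initial committed: {c=8, e=6}
Op 1: BEGIN: in_txn=True, pending={}
Op 2: UPDATE c=10 (pending; pending now {c=10})
Op 3: UPDATE e=14 (pending; pending now {c=10, e=14})
Op 4: UPDATE c=21 (pending; pending now {c=21, e=14})
Op 5: ROLLBACK: discarded pending ['c', 'e']; in_txn=False
Op 6: BEGIN: in_txn=True, pending={}
Op 7: UPDATE e=9 (pending; pending now {e=9})
Op 8: ROLLBACK: discarded pending ['e']; in_txn=False
Op 9: BEGIN: in_txn=True, pending={}
Op 10: ROLLBACK: discarded pending []; in_txn=False
Op 11: UPDATE e=22 (auto-commit; committed e=22)
ROLLBACK at op 5 discards: ['c', 'e']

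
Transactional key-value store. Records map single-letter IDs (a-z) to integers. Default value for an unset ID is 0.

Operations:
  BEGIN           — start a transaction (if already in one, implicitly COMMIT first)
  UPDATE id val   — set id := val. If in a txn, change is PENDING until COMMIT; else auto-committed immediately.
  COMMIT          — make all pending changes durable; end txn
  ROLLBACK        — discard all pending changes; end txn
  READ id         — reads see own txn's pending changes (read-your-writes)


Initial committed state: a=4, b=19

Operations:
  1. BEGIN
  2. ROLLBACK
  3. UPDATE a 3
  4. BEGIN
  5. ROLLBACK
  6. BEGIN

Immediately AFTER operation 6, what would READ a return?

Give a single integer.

Initial committed: {a=4, b=19}
Op 1: BEGIN: in_txn=True, pending={}
Op 2: ROLLBACK: discarded pending []; in_txn=False
Op 3: UPDATE a=3 (auto-commit; committed a=3)
Op 4: BEGIN: in_txn=True, pending={}
Op 5: ROLLBACK: discarded pending []; in_txn=False
Op 6: BEGIN: in_txn=True, pending={}
After op 6: visible(a) = 3 (pending={}, committed={a=3, b=19})

Answer: 3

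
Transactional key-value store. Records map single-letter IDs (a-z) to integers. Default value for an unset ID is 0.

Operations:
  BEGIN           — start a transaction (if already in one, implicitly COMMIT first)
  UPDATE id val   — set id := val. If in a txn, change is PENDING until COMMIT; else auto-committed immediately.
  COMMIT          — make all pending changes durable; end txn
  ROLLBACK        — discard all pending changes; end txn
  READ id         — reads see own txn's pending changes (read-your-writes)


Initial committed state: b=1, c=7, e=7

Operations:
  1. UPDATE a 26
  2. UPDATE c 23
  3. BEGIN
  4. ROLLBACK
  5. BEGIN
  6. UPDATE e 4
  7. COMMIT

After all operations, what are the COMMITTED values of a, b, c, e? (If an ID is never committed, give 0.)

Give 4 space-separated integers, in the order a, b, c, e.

Answer: 26 1 23 4

Derivation:
Initial committed: {b=1, c=7, e=7}
Op 1: UPDATE a=26 (auto-commit; committed a=26)
Op 2: UPDATE c=23 (auto-commit; committed c=23)
Op 3: BEGIN: in_txn=True, pending={}
Op 4: ROLLBACK: discarded pending []; in_txn=False
Op 5: BEGIN: in_txn=True, pending={}
Op 6: UPDATE e=4 (pending; pending now {e=4})
Op 7: COMMIT: merged ['e'] into committed; committed now {a=26, b=1, c=23, e=4}
Final committed: {a=26, b=1, c=23, e=4}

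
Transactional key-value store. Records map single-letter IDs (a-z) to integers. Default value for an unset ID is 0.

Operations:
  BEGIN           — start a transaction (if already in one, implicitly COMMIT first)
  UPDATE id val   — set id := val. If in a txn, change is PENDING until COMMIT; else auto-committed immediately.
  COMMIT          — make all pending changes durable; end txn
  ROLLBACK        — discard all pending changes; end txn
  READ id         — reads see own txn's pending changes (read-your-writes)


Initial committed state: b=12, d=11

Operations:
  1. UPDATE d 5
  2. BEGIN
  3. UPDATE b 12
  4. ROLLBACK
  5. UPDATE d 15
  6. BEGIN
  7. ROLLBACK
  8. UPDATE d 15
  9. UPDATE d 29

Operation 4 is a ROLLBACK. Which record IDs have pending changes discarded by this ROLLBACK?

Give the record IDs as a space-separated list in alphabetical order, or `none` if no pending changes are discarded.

Initial committed: {b=12, d=11}
Op 1: UPDATE d=5 (auto-commit; committed d=5)
Op 2: BEGIN: in_txn=True, pending={}
Op 3: UPDATE b=12 (pending; pending now {b=12})
Op 4: ROLLBACK: discarded pending ['b']; in_txn=False
Op 5: UPDATE d=15 (auto-commit; committed d=15)
Op 6: BEGIN: in_txn=True, pending={}
Op 7: ROLLBACK: discarded pending []; in_txn=False
Op 8: UPDATE d=15 (auto-commit; committed d=15)
Op 9: UPDATE d=29 (auto-commit; committed d=29)
ROLLBACK at op 4 discards: ['b']

Answer: b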